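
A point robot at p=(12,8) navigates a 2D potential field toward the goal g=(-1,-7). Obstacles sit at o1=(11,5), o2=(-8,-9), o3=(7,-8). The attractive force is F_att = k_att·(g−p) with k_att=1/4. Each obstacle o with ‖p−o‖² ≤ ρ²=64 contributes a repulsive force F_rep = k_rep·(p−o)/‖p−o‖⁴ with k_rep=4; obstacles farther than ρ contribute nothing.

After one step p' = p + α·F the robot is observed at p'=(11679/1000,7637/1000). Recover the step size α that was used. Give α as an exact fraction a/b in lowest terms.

α = 1/10

F_att = 1/4·(g−p) = 1/4·(-13,-15) = (-3.2500,-3.7500)
o1: d²=10 ≤ ρ²=64; F_rep = 4·(1,3)/10² = (0.0400,0.1200)
o2: d²=689 > ρ²=64 → inactive
o3: d²=281 > ρ²=64 → inactive
F = F_att + ΣF_rep = (-3.2100,-3.6300)
Δp = p'−p = (-0.3210,-0.3630); α = Δx/Fx = (-321/1000) / (-321/100) = 1/10
check: Δy/Fy = (-363/1000) / (-363/100) = 1/10 ✓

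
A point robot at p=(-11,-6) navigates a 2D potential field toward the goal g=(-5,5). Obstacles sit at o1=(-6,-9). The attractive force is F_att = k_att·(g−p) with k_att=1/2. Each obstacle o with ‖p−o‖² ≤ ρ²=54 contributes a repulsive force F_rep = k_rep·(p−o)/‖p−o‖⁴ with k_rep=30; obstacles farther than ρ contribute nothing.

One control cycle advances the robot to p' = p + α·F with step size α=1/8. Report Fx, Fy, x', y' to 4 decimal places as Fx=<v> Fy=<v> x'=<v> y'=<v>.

F_att = 1/2·(g−p) = 1/2·(6,11) = (3.0000,5.5000)
o1: d²=34 ≤ ρ²=54; F_rep = 30·(-5,3)/34² = (-0.1298,0.0779)
F = F_att + ΣF_rep = (2.8702,5.5779)
p' = p + 1/8·F = (-10.6412,-5.3028)

Fx=2.8702 Fy=5.5779 x'=-10.6412 y'=-5.3028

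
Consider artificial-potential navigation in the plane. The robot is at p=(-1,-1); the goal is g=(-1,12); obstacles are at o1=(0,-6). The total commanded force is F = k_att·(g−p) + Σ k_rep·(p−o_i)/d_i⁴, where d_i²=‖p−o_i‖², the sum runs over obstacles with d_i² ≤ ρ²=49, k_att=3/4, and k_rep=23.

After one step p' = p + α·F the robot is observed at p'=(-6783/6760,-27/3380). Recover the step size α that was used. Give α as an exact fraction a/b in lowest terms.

F_att = 3/4·(g−p) = 3/4·(0,13) = (0.0000,9.7500)
o1: d²=26 ≤ ρ²=49; F_rep = 23·(-1,5)/26² = (-0.0340,0.1701)
F = F_att + ΣF_rep = (-0.0340,9.9201)
Δp = p'−p = (-0.0034,0.9920); α = Δx/Fx = (-23/6760) / (-23/676) = 1/10
check: Δy/Fy = (3353/3380) / (3353/338) = 1/10 ✓

α = 1/10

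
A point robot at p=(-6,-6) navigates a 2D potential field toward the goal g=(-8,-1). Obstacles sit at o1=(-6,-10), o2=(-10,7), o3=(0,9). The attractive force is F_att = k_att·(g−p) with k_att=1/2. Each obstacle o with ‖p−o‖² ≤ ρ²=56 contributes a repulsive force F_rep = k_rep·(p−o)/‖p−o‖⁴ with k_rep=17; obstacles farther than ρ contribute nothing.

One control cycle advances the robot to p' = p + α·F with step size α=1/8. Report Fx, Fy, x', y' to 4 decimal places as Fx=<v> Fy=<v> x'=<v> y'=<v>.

Fx=-1.0000 Fy=2.7656 x'=-6.1250 y'=-5.6543

F_att = 1/2·(g−p) = 1/2·(-2,5) = (-1.0000,2.5000)
o1: d²=16 ≤ ρ²=56; F_rep = 17·(0,4)/16² = (0.0000,0.2656)
o2: d²=185 > ρ²=56 → inactive
o3: d²=261 > ρ²=56 → inactive
F = F_att + ΣF_rep = (-1.0000,2.7656)
p' = p + 1/8·F = (-6.1250,-5.6543)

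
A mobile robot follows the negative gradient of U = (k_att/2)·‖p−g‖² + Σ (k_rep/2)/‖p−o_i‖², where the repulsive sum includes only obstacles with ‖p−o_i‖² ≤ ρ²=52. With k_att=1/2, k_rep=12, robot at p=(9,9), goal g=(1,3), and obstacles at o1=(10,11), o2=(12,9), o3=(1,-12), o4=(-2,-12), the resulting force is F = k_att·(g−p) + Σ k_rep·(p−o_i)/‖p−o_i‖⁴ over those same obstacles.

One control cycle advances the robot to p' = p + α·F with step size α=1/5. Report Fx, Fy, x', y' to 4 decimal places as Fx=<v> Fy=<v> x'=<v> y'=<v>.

Fx=-4.9244 Fy=-3.9600 x'=8.0151 y'=8.2080

F_att = 1/2·(g−p) = 1/2·(-8,-6) = (-4.0000,-3.0000)
o1: d²=5 ≤ ρ²=52; F_rep = 12·(-1,-2)/5² = (-0.4800,-0.9600)
o2: d²=9 ≤ ρ²=52; F_rep = 12·(-3,0)/9² = (-0.4444,0.0000)
o3: d²=505 > ρ²=52 → inactive
o4: d²=562 > ρ²=52 → inactive
F = F_att + ΣF_rep = (-4.9244,-3.9600)
p' = p + 1/5·F = (8.0151,8.2080)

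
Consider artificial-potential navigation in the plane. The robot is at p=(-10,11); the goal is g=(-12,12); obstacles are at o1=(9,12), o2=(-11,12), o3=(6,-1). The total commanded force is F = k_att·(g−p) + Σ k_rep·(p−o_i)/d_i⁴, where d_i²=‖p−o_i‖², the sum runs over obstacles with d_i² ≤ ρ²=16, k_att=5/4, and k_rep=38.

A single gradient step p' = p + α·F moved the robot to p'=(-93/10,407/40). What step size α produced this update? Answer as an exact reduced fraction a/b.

F_att = 5/4·(g−p) = 5/4·(-2,1) = (-2.5000,1.2500)
o1: d²=362 > ρ²=16 → inactive
o2: d²=2 ≤ ρ²=16; F_rep = 38·(1,-1)/2² = (9.5000,-9.5000)
o3: d²=400 > ρ²=16 → inactive
F = F_att + ΣF_rep = (7.0000,-8.2500)
Δp = p'−p = (0.7000,-0.8250); α = Δx/Fx = (7/10) / (7) = 1/10
check: Δy/Fy = (-33/40) / (-33/4) = 1/10 ✓

α = 1/10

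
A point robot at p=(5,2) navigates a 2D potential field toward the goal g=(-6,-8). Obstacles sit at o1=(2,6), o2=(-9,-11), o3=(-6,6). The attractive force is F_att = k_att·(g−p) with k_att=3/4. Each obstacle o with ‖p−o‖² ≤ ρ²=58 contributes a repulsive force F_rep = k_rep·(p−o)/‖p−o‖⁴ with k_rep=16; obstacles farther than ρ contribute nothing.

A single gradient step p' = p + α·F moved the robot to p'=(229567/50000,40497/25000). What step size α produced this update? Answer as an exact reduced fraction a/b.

α = 1/20

F_att = 3/4·(g−p) = 3/4·(-11,-10) = (-8.2500,-7.5000)
o1: d²=25 ≤ ρ²=58; F_rep = 16·(3,-4)/25² = (0.0768,-0.1024)
o2: d²=365 > ρ²=58 → inactive
o3: d²=137 > ρ²=58 → inactive
F = F_att + ΣF_rep = (-8.1732,-7.6024)
Δp = p'−p = (-0.4087,-0.3801); α = Δx/Fx = (-20433/50000) / (-20433/2500) = 1/20
check: Δy/Fy = (-9503/25000) / (-9503/1250) = 1/20 ✓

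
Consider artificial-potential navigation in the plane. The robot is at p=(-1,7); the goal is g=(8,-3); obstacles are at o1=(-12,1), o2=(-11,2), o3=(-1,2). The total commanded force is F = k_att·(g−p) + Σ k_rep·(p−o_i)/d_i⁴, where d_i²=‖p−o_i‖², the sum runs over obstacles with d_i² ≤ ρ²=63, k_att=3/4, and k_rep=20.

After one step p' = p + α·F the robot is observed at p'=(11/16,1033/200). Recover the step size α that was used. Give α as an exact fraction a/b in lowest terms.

α = 1/4

F_att = 3/4·(g−p) = 3/4·(9,-10) = (6.7500,-7.5000)
o1: d²=157 > ρ²=63 → inactive
o2: d²=125 > ρ²=63 → inactive
o3: d²=25 ≤ ρ²=63; F_rep = 20·(0,5)/25² = (0.0000,0.1600)
F = F_att + ΣF_rep = (6.7500,-7.3400)
Δp = p'−p = (1.6875,-1.8350); α = Δx/Fx = (27/16) / (27/4) = 1/4
check: Δy/Fy = (-367/200) / (-367/50) = 1/4 ✓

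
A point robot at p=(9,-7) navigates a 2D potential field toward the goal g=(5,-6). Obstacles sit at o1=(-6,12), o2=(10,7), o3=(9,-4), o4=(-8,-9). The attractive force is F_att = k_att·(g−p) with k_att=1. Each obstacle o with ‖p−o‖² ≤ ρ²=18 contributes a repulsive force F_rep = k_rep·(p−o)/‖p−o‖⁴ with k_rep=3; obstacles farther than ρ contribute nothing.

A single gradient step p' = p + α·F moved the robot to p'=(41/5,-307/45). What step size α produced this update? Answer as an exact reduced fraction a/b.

F_att = 1·(g−p) = 1·(-4,1) = (-4.0000,1.0000)
o1: d²=586 > ρ²=18 → inactive
o2: d²=197 > ρ²=18 → inactive
o3: d²=9 ≤ ρ²=18; F_rep = 3·(0,-3)/9² = (0.0000,-0.1111)
o4: d²=293 > ρ²=18 → inactive
F = F_att + ΣF_rep = (-4.0000,0.8889)
Δp = p'−p = (-0.8000,0.1778); α = Δx/Fx = (-4/5) / (-4) = 1/5
check: Δy/Fy = (8/45) / (8/9) = 1/5 ✓

α = 1/5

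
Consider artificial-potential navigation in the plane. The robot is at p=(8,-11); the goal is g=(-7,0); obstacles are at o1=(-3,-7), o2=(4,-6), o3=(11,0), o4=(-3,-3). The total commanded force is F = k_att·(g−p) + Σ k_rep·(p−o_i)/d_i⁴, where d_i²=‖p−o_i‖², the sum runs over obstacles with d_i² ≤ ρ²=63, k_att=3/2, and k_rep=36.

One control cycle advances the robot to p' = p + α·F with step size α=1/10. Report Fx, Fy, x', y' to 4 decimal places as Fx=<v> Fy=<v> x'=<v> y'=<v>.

Fx=-22.4143 Fy=16.3929 x'=5.7586 y'=-9.3607

F_att = 3/2·(g−p) = 3/2·(-15,11) = (-22.5000,16.5000)
o1: d²=137 > ρ²=63 → inactive
o2: d²=41 ≤ ρ²=63; F_rep = 36·(4,-5)/41² = (0.0857,-0.1071)
o3: d²=130 > ρ²=63 → inactive
o4: d²=185 > ρ²=63 → inactive
F = F_att + ΣF_rep = (-22.4143,16.3929)
p' = p + 1/10·F = (5.7586,-9.3607)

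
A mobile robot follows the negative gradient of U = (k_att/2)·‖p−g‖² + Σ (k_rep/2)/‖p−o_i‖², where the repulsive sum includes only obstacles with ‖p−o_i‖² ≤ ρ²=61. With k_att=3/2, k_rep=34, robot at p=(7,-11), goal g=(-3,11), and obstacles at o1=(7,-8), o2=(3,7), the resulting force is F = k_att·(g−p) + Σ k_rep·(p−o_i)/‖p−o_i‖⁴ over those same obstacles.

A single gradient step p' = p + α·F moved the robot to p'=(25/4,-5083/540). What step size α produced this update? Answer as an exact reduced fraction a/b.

α = 1/20

F_att = 3/2·(g−p) = 3/2·(-10,22) = (-15.0000,33.0000)
o1: d²=9 ≤ ρ²=61; F_rep = 34·(0,-3)/9² = (0.0000,-1.2593)
o2: d²=340 > ρ²=61 → inactive
F = F_att + ΣF_rep = (-15.0000,31.7407)
Δp = p'−p = (-0.7500,1.5870); α = Δx/Fx = (-3/4) / (-15) = 1/20
check: Δy/Fy = (857/540) / (857/27) = 1/20 ✓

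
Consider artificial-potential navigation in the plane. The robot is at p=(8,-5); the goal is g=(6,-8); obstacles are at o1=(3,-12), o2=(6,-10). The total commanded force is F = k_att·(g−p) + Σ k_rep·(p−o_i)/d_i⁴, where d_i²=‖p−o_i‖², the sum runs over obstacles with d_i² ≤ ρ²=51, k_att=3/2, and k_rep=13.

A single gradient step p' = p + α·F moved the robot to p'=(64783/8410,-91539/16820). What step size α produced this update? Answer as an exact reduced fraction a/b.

α = 1/10

F_att = 3/2·(g−p) = 3/2·(-2,-3) = (-3.0000,-4.5000)
o1: d²=74 > ρ²=51 → inactive
o2: d²=29 ≤ ρ²=51; F_rep = 13·(2,5)/29² = (0.0309,0.0773)
F = F_att + ΣF_rep = (-2.9691,-4.4227)
Δp = p'−p = (-0.2969,-0.4423); α = Δx/Fx = (-2497/8410) / (-2497/841) = 1/10
check: Δy/Fy = (-7439/16820) / (-7439/1682) = 1/10 ✓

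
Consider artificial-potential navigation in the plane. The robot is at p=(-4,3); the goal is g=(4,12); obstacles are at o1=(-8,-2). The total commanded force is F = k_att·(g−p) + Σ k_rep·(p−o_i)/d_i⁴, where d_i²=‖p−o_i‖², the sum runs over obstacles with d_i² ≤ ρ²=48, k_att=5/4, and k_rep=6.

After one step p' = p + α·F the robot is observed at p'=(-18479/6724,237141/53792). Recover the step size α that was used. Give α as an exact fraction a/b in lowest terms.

α = 1/8

F_att = 5/4·(g−p) = 5/4·(8,9) = (10.0000,11.2500)
o1: d²=41 ≤ ρ²=48; F_rep = 6·(4,5)/41² = (0.0143,0.0178)
F = F_att + ΣF_rep = (10.0143,11.2678)
Δp = p'−p = (1.2518,1.4085); α = Δx/Fx = (8417/6724) / (16834/1681) = 1/8
check: Δy/Fy = (75765/53792) / (75765/6724) = 1/8 ✓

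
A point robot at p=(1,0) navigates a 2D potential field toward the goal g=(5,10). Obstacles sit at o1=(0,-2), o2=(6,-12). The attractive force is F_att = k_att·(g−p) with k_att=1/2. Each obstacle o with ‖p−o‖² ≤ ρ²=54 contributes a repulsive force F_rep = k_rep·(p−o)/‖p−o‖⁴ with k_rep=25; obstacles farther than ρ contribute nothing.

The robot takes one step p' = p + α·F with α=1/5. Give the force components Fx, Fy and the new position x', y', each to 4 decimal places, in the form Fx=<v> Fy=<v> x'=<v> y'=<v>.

F_att = 1/2·(g−p) = 1/2·(4,10) = (2.0000,5.0000)
o1: d²=5 ≤ ρ²=54; F_rep = 25·(1,2)/5² = (1.0000,2.0000)
o2: d²=169 > ρ²=54 → inactive
F = F_att + ΣF_rep = (3.0000,7.0000)
p' = p + 1/5·F = (1.6000,1.4000)

Fx=3.0000 Fy=7.0000 x'=1.6000 y'=1.4000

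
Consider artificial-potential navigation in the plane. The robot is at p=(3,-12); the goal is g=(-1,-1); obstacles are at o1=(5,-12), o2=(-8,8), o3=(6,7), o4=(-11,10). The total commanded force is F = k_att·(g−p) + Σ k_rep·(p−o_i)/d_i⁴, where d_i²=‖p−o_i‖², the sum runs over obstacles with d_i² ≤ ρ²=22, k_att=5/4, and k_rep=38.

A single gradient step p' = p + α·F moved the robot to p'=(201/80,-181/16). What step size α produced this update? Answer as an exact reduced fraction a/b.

F_att = 5/4·(g−p) = 5/4·(-4,11) = (-5.0000,13.7500)
o1: d²=4 ≤ ρ²=22; F_rep = 38·(-2,0)/4² = (-4.7500,0.0000)
o2: d²=521 > ρ²=22 → inactive
o3: d²=370 > ρ²=22 → inactive
o4: d²=680 > ρ²=22 → inactive
F = F_att + ΣF_rep = (-9.7500,13.7500)
Δp = p'−p = (-0.4875,0.6875); α = Δx/Fx = (-39/80) / (-39/4) = 1/20
check: Δy/Fy = (11/16) / (55/4) = 1/20 ✓

α = 1/20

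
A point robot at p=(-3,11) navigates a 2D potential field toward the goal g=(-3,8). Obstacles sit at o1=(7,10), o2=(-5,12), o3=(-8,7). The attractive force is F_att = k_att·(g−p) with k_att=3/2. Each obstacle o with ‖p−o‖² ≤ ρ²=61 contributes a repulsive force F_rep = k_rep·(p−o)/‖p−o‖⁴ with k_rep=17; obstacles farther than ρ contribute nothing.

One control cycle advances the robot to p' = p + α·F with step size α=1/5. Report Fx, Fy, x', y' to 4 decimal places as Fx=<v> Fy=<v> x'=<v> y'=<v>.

F_att = 3/2·(g−p) = 3/2·(0,-3) = (0.0000,-4.5000)
o1: d²=101 > ρ²=61 → inactive
o2: d²=5 ≤ ρ²=61; F_rep = 17·(2,-1)/5² = (1.3600,-0.6800)
o3: d²=41 ≤ ρ²=61; F_rep = 17·(5,4)/41² = (0.0506,0.0405)
F = F_att + ΣF_rep = (1.4106,-5.1395)
p' = p + 1/5·F = (-2.7179,9.9721)

Fx=1.4106 Fy=-5.1395 x'=-2.7179 y'=9.9721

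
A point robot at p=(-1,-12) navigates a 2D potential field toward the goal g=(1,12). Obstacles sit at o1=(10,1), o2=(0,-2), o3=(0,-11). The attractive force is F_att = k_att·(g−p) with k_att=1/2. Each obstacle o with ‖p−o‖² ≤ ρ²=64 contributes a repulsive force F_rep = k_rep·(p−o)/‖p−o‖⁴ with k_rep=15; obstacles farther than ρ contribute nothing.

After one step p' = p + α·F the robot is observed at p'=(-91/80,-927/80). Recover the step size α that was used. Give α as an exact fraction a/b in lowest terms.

α = 1/20

F_att = 1/2·(g−p) = 1/2·(2,24) = (1.0000,12.0000)
o1: d²=290 > ρ²=64 → inactive
o2: d²=101 > ρ²=64 → inactive
o3: d²=2 ≤ ρ²=64; F_rep = 15·(-1,-1)/2² = (-3.7500,-3.7500)
F = F_att + ΣF_rep = (-2.7500,8.2500)
Δp = p'−p = (-0.1375,0.4125); α = Δx/Fx = (-11/80) / (-11/4) = 1/20
check: Δy/Fy = (33/80) / (33/4) = 1/20 ✓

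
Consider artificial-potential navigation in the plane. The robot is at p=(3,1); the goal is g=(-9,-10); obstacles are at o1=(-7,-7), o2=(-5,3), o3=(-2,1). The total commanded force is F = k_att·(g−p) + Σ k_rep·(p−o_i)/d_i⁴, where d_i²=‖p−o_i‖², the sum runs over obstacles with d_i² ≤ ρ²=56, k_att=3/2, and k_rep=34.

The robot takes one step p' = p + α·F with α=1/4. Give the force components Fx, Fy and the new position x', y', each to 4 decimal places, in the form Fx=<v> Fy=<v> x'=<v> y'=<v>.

Fx=-17.7280 Fy=-16.5000 x'=-1.4320 y'=-3.1250

F_att = 3/2·(g−p) = 3/2·(-12,-11) = (-18.0000,-16.5000)
o1: d²=164 > ρ²=56 → inactive
o2: d²=68 > ρ²=56 → inactive
o3: d²=25 ≤ ρ²=56; F_rep = 34·(5,0)/25² = (0.2720,0.0000)
F = F_att + ΣF_rep = (-17.7280,-16.5000)
p' = p + 1/4·F = (-1.4320,-3.1250)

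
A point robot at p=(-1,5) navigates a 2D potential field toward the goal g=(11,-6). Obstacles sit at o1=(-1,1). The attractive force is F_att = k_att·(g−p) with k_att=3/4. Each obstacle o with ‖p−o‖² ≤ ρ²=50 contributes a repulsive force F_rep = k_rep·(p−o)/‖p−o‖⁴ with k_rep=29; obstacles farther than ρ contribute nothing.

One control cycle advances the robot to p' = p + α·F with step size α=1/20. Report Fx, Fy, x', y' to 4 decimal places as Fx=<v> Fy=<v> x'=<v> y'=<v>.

Fx=9.0000 Fy=-7.7969 x'=-0.5500 y'=4.6102

F_att = 3/4·(g−p) = 3/4·(12,-11) = (9.0000,-8.2500)
o1: d²=16 ≤ ρ²=50; F_rep = 29·(0,4)/16² = (0.0000,0.4531)
F = F_att + ΣF_rep = (9.0000,-7.7969)
p' = p + 1/20·F = (-0.5500,4.6102)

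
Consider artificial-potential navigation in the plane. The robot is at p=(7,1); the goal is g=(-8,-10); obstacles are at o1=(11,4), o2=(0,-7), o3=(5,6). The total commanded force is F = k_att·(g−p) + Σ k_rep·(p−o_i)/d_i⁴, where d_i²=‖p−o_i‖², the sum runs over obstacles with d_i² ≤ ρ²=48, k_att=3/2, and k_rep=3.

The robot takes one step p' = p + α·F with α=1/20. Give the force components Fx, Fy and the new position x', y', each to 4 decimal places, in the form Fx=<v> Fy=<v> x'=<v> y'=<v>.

Fx=-22.5121 Fy=-16.5322 x'=5.8744 y'=0.1734

F_att = 3/2·(g−p) = 3/2·(-15,-11) = (-22.5000,-16.5000)
o1: d²=25 ≤ ρ²=48; F_rep = 3·(-4,-3)/25² = (-0.0192,-0.0144)
o2: d²=113 > ρ²=48 → inactive
o3: d²=29 ≤ ρ²=48; F_rep = 3·(2,-5)/29² = (0.0071,-0.0178)
F = F_att + ΣF_rep = (-22.5121,-16.5322)
p' = p + 1/20·F = (5.8744,0.1734)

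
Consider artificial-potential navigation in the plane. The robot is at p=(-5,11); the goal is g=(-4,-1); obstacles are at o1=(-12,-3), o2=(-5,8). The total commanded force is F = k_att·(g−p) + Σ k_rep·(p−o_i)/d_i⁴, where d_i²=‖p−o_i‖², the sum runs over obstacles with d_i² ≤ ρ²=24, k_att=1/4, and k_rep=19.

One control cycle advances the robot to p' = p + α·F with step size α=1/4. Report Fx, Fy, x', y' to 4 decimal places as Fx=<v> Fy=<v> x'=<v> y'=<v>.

F_att = 1/4·(g−p) = 1/4·(1,-12) = (0.2500,-3.0000)
o1: d²=245 > ρ²=24 → inactive
o2: d²=9 ≤ ρ²=24; F_rep = 19·(0,3)/9² = (0.0000,0.7037)
F = F_att + ΣF_rep = (0.2500,-2.2963)
p' = p + 1/4·F = (-4.9375,10.4259)

Fx=0.2500 Fy=-2.2963 x'=-4.9375 y'=10.4259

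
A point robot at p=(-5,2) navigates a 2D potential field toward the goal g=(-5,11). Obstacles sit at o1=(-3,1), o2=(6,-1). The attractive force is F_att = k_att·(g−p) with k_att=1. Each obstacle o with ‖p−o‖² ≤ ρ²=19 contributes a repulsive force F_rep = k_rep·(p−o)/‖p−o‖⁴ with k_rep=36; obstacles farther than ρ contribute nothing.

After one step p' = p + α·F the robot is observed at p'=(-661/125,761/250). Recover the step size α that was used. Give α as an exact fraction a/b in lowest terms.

α = 1/10

F_att = 1·(g−p) = 1·(0,9) = (0.0000,9.0000)
o1: d²=5 ≤ ρ²=19; F_rep = 36·(-2,1)/5² = (-2.8800,1.4400)
o2: d²=130 > ρ²=19 → inactive
F = F_att + ΣF_rep = (-2.8800,10.4400)
Δp = p'−p = (-0.2880,1.0440); α = Δx/Fx = (-36/125) / (-72/25) = 1/10
check: Δy/Fy = (261/250) / (261/25) = 1/10 ✓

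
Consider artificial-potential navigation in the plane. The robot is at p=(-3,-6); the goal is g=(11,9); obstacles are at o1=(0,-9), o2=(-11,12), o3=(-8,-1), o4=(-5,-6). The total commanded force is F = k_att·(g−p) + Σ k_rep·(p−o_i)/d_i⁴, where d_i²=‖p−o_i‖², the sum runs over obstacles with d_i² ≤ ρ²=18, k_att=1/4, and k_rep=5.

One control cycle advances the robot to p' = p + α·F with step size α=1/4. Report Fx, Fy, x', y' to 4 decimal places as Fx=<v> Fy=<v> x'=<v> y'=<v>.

F_att = 1/4·(g−p) = 1/4·(14,15) = (3.5000,3.7500)
o1: d²=18 ≤ ρ²=18; F_rep = 5·(-3,3)/18² = (-0.0463,0.0463)
o2: d²=388 > ρ²=18 → inactive
o3: d²=50 > ρ²=18 → inactive
o4: d²=4 ≤ ρ²=18; F_rep = 5·(2,0)/4² = (0.6250,0.0000)
F = F_att + ΣF_rep = (4.0787,3.7963)
p' = p + 1/4·F = (-1.9803,-5.0509)

Fx=4.0787 Fy=3.7963 x'=-1.9803 y'=-5.0509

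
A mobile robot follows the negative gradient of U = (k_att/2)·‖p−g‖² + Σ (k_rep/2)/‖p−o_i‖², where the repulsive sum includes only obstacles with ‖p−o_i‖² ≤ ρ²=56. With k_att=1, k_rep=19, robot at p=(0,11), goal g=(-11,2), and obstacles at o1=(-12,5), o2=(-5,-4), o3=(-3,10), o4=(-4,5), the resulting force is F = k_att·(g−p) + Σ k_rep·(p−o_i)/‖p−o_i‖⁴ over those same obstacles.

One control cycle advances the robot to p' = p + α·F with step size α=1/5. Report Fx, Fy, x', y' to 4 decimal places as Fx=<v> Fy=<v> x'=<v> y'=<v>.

F_att = 1·(g−p) = 1·(-11,-9) = (-11.0000,-9.0000)
o1: d²=180 > ρ²=56 → inactive
o2: d²=250 > ρ²=56 → inactive
o3: d²=10 ≤ ρ²=56; F_rep = 19·(3,1)/10² = (0.5700,0.1900)
o4: d²=52 ≤ ρ²=56; F_rep = 19·(4,6)/52² = (0.0281,0.0422)
F = F_att + ΣF_rep = (-10.4019,-8.7678)
p' = p + 1/5·F = (-2.0804,9.2464)

Fx=-10.4019 Fy=-8.7678 x'=-2.0804 y'=9.2464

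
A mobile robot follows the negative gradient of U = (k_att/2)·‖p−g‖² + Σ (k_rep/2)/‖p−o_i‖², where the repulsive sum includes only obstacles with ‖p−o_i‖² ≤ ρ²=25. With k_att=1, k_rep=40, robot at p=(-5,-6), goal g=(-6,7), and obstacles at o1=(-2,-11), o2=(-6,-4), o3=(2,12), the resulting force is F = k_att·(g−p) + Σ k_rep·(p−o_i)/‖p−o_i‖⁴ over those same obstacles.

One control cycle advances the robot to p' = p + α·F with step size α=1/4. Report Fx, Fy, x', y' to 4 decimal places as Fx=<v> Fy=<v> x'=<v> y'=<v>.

Fx=0.6000 Fy=9.8000 x'=-4.8500 y'=-3.5500

F_att = 1·(g−p) = 1·(-1,13) = (-1.0000,13.0000)
o1: d²=34 > ρ²=25 → inactive
o2: d²=5 ≤ ρ²=25; F_rep = 40·(1,-2)/5² = (1.6000,-3.2000)
o3: d²=373 > ρ²=25 → inactive
F = F_att + ΣF_rep = (0.6000,9.8000)
p' = p + 1/4·F = (-4.8500,-3.5500)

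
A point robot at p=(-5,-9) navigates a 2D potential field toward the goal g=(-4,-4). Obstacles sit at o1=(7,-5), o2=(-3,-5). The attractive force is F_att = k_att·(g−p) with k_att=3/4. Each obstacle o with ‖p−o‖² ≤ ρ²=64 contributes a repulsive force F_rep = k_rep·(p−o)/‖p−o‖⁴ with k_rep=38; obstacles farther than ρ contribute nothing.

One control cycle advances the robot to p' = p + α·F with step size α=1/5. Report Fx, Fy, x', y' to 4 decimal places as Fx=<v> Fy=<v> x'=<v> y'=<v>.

F_att = 3/4·(g−p) = 3/4·(1,5) = (0.7500,3.7500)
o1: d²=160 > ρ²=64 → inactive
o2: d²=20 ≤ ρ²=64; F_rep = 38·(-2,-4)/20² = (-0.1900,-0.3800)
F = F_att + ΣF_rep = (0.5600,3.3700)
p' = p + 1/5·F = (-4.8880,-8.3260)

Fx=0.5600 Fy=3.3700 x'=-4.8880 y'=-8.3260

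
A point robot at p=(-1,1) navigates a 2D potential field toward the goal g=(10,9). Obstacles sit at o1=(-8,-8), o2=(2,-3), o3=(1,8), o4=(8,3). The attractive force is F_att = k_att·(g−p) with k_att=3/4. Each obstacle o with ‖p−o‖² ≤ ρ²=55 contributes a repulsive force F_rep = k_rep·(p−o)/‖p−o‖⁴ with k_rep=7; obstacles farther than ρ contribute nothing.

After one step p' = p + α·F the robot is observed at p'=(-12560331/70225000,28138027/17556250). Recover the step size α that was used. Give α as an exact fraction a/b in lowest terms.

F_att = 3/4·(g−p) = 3/4·(11,8) = (8.2500,6.0000)
o1: d²=130 > ρ²=55 → inactive
o2: d²=25 ≤ ρ²=55; F_rep = 7·(-3,4)/25² = (-0.0336,0.0448)
o3: d²=53 ≤ ρ²=55; F_rep = 7·(-2,-7)/53² = (-0.0050,-0.0174)
o4: d²=85 > ρ²=55 → inactive
F = F_att + ΣF_rep = (8.2114,6.0274)
Δp = p'−p = (0.8211,0.6027); α = Δx/Fx = (57664669/70225000) / (57664669/7022500) = 1/10
check: Δy/Fy = (10581777/17556250) / (10581777/1755625) = 1/10 ✓

α = 1/10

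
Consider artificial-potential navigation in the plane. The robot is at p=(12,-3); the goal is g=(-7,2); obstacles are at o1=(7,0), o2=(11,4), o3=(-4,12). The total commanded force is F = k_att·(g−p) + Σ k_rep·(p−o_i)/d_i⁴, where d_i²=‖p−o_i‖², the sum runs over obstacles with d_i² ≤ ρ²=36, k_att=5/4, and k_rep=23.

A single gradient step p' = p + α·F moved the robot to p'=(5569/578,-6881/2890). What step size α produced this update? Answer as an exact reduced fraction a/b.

F_att = 5/4·(g−p) = 5/4·(-19,5) = (-23.7500,6.2500)
o1: d²=34 ≤ ρ²=36; F_rep = 23·(5,-3)/34² = (0.0995,-0.0597)
o2: d²=50 > ρ²=36 → inactive
o3: d²=481 > ρ²=36 → inactive
F = F_att + ΣF_rep = (-23.6505,6.1903)
Δp = p'−p = (-2.3651,0.6190); α = Δx/Fx = (-1367/578) / (-6835/289) = 1/10
check: Δy/Fy = (1789/2890) / (1789/289) = 1/10 ✓

α = 1/10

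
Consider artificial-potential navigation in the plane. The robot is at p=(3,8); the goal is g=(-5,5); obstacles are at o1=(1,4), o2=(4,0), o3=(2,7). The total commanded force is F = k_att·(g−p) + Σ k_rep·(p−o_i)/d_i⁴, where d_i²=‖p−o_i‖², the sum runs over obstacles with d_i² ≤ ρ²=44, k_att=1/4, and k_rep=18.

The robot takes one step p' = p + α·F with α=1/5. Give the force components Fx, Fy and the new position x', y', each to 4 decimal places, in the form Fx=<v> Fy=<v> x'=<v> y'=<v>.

F_att = 1/4·(g−p) = 1/4·(-8,-3) = (-2.0000,-0.7500)
o1: d²=20 ≤ ρ²=44; F_rep = 18·(2,4)/20² = (0.0900,0.1800)
o2: d²=65 > ρ²=44 → inactive
o3: d²=2 ≤ ρ²=44; F_rep = 18·(1,1)/2² = (4.5000,4.5000)
F = F_att + ΣF_rep = (2.5900,3.9300)
p' = p + 1/5·F = (3.5180,8.7860)

Fx=2.5900 Fy=3.9300 x'=3.5180 y'=8.7860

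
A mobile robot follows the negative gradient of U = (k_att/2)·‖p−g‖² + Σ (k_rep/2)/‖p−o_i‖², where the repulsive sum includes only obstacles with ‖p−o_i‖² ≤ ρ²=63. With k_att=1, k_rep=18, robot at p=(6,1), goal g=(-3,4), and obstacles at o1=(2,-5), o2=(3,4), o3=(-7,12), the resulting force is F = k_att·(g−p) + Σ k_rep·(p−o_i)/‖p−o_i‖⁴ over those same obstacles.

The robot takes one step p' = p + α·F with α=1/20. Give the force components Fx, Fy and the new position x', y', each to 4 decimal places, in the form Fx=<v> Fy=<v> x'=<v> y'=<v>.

F_att = 1·(g−p) = 1·(-9,3) = (-9.0000,3.0000)
o1: d²=52 ≤ ρ²=63; F_rep = 18·(4,6)/52² = (0.0266,0.0399)
o2: d²=18 ≤ ρ²=63; F_rep = 18·(3,-3)/18² = (0.1667,-0.1667)
o3: d²=290 > ρ²=63 → inactive
F = F_att + ΣF_rep = (-8.8067,2.8733)
p' = p + 1/20·F = (5.5597,1.1437)

Fx=-8.8067 Fy=2.8733 x'=5.5597 y'=1.1437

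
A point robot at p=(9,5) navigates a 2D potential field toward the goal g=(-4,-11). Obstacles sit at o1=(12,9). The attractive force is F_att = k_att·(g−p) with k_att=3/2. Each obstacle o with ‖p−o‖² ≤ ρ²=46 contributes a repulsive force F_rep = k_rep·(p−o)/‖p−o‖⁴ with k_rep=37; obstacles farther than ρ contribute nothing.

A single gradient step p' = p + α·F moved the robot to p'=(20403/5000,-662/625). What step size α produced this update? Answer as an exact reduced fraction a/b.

F_att = 3/2·(g−p) = 3/2·(-13,-16) = (-19.5000,-24.0000)
o1: d²=25 ≤ ρ²=46; F_rep = 37·(-3,-4)/25² = (-0.1776,-0.2368)
F = F_att + ΣF_rep = (-19.6776,-24.2368)
Δp = p'−p = (-4.9194,-6.0592); α = Δx/Fx = (-24597/5000) / (-24597/1250) = 1/4
check: Δy/Fy = (-3787/625) / (-15148/625) = 1/4 ✓

α = 1/4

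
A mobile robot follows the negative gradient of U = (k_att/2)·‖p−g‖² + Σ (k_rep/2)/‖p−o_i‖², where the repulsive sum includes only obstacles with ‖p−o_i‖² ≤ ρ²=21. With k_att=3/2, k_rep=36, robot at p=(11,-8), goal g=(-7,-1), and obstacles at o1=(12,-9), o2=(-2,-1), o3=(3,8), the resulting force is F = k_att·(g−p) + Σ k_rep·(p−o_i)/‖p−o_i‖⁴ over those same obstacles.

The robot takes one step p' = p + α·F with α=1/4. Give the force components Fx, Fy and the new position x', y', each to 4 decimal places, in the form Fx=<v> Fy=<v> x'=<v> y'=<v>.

Fx=-36.0000 Fy=19.5000 x'=2.0000 y'=-3.1250

F_att = 3/2·(g−p) = 3/2·(-18,7) = (-27.0000,10.5000)
o1: d²=2 ≤ ρ²=21; F_rep = 36·(-1,1)/2² = (-9.0000,9.0000)
o2: d²=218 > ρ²=21 → inactive
o3: d²=320 > ρ²=21 → inactive
F = F_att + ΣF_rep = (-36.0000,19.5000)
p' = p + 1/4·F = (2.0000,-3.1250)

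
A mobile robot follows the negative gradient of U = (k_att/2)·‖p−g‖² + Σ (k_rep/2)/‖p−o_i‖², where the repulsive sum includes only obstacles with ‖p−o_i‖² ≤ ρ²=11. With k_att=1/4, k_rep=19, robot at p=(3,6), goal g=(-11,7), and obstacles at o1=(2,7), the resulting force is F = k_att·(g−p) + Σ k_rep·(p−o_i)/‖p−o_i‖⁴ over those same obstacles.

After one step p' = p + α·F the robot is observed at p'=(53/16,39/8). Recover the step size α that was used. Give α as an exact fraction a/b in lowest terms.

F_att = 1/4·(g−p) = 1/4·(-14,1) = (-3.5000,0.2500)
o1: d²=2 ≤ ρ²=11; F_rep = 19·(1,-1)/2² = (4.7500,-4.7500)
F = F_att + ΣF_rep = (1.2500,-4.5000)
Δp = p'−p = (0.3125,-1.1250); α = Δx/Fx = (5/16) / (5/4) = 1/4
check: Δy/Fy = (-9/8) / (-9/2) = 1/4 ✓

α = 1/4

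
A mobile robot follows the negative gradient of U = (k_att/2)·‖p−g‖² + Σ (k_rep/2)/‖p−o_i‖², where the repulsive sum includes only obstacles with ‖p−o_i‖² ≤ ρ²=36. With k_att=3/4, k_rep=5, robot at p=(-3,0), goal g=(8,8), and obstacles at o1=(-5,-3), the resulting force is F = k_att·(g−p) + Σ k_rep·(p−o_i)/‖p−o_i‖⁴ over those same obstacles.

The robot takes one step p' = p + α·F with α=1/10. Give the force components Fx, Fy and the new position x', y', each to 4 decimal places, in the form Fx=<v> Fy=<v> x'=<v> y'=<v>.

F_att = 3/4·(g−p) = 3/4·(11,8) = (8.2500,6.0000)
o1: d²=13 ≤ ρ²=36; F_rep = 5·(2,3)/13² = (0.0592,0.0888)
F = F_att + ΣF_rep = (8.3092,6.0888)
p' = p + 1/10·F = (-2.1691,0.6089)

Fx=8.3092 Fy=6.0888 x'=-2.1691 y'=0.6089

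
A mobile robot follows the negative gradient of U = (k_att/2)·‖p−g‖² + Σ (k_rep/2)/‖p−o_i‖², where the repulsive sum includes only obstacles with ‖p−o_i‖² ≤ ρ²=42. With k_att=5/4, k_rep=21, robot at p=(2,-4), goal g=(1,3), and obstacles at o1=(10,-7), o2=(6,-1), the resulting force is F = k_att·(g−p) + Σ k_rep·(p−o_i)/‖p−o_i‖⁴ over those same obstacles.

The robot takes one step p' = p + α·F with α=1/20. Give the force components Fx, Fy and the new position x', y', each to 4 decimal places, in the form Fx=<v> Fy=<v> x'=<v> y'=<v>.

Fx=-1.3844 Fy=8.6492 x'=1.9308 y'=-3.5675

F_att = 5/4·(g−p) = 5/4·(-1,7) = (-1.2500,8.7500)
o1: d²=73 > ρ²=42 → inactive
o2: d²=25 ≤ ρ²=42; F_rep = 21·(-4,-3)/25² = (-0.1344,-0.1008)
F = F_att + ΣF_rep = (-1.3844,8.6492)
p' = p + 1/20·F = (1.9308,-3.5675)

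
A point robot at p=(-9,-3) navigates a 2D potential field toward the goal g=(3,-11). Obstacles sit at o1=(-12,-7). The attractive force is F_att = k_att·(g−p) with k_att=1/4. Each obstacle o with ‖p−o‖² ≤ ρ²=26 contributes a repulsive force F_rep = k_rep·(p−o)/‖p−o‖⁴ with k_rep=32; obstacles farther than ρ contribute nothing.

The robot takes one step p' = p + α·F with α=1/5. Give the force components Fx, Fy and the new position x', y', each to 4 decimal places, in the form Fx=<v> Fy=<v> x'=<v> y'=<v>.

F_att = 1/4·(g−p) = 1/4·(12,-8) = (3.0000,-2.0000)
o1: d²=25 ≤ ρ²=26; F_rep = 32·(3,4)/25² = (0.1536,0.2048)
F = F_att + ΣF_rep = (3.1536,-1.7952)
p' = p + 1/5·F = (-8.3693,-3.3590)

Fx=3.1536 Fy=-1.7952 x'=-8.3693 y'=-3.3590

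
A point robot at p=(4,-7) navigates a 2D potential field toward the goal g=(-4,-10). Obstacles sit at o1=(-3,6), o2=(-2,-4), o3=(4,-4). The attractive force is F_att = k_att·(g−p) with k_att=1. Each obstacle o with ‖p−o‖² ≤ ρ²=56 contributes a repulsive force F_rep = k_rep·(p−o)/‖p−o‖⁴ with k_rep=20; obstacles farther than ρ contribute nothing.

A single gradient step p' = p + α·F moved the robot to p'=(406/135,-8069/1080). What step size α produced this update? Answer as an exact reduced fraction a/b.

F_att = 1·(g−p) = 1·(-8,-3) = (-8.0000,-3.0000)
o1: d²=218 > ρ²=56 → inactive
o2: d²=45 ≤ ρ²=56; F_rep = 20·(6,-3)/45² = (0.0593,-0.0296)
o3: d²=9 ≤ ρ²=56; F_rep = 20·(0,-3)/9² = (0.0000,-0.7407)
F = F_att + ΣF_rep = (-7.9407,-3.7704)
Δp = p'−p = (-0.9926,-0.4713); α = Δx/Fx = (-134/135) / (-1072/135) = 1/8
check: Δy/Fy = (-509/1080) / (-509/135) = 1/8 ✓

α = 1/8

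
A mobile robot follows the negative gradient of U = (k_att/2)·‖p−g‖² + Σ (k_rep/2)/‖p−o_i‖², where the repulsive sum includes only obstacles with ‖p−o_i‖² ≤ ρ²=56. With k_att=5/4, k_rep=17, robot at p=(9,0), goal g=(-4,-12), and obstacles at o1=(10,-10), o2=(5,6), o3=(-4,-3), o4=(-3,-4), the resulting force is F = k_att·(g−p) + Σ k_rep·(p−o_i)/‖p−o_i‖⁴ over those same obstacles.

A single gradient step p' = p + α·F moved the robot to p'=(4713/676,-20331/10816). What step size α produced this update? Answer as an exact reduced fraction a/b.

F_att = 5/4·(g−p) = 5/4·(-13,-12) = (-16.2500,-15.0000)
o1: d²=101 > ρ²=56 → inactive
o2: d²=52 ≤ ρ²=56; F_rep = 17·(4,-6)/52² = (0.0251,-0.0377)
o3: d²=178 > ρ²=56 → inactive
o4: d²=160 > ρ²=56 → inactive
F = F_att + ΣF_rep = (-16.2249,-15.0377)
Δp = p'−p = (-2.0281,-1.8797); α = Δx/Fx = (-1371/676) / (-2742/169) = 1/8
check: Δy/Fy = (-20331/10816) / (-20331/1352) = 1/8 ✓

α = 1/8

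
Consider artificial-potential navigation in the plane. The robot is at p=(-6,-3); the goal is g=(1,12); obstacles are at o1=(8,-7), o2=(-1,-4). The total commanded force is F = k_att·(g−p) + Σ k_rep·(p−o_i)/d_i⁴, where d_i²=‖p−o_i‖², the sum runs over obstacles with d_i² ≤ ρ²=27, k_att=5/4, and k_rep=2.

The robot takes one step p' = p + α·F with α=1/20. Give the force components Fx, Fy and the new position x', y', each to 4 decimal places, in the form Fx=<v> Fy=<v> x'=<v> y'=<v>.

Fx=8.7352 Fy=18.7530 x'=-5.5632 y'=-2.0624

F_att = 5/4·(g−p) = 5/4·(7,15) = (8.7500,18.7500)
o1: d²=212 > ρ²=27 → inactive
o2: d²=26 ≤ ρ²=27; F_rep = 2·(-5,1)/26² = (-0.0148,0.0030)
F = F_att + ΣF_rep = (8.7352,18.7530)
p' = p + 1/20·F = (-5.5632,-2.0624)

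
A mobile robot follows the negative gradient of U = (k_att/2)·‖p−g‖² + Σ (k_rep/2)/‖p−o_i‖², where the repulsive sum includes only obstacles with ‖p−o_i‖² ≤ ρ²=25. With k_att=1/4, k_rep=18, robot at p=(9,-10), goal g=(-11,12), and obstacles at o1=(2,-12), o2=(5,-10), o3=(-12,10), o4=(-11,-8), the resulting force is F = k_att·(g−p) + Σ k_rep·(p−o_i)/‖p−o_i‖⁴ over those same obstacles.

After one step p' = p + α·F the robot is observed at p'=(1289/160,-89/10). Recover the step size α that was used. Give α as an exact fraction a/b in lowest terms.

α = 1/5

F_att = 1/4·(g−p) = 1/4·(-20,22) = (-5.0000,5.5000)
o1: d²=53 > ρ²=25 → inactive
o2: d²=16 ≤ ρ²=25; F_rep = 18·(4,0)/16² = (0.2812,0.0000)
o3: d²=841 > ρ²=25 → inactive
o4: d²=404 > ρ²=25 → inactive
F = F_att + ΣF_rep = (-4.7188,5.5000)
Δp = p'−p = (-0.9437,1.1000); α = Δx/Fx = (-151/160) / (-151/32) = 1/5
check: Δy/Fy = (11/10) / (11/2) = 1/5 ✓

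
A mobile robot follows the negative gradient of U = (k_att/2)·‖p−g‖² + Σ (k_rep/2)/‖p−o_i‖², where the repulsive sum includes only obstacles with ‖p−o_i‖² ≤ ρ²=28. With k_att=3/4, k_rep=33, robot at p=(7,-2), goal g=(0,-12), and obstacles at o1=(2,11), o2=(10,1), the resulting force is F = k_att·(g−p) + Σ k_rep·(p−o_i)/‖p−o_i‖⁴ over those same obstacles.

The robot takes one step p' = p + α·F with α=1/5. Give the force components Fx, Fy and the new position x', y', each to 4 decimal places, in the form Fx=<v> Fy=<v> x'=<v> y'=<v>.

F_att = 3/4·(g−p) = 3/4·(-7,-10) = (-5.2500,-7.5000)
o1: d²=194 > ρ²=28 → inactive
o2: d²=18 ≤ ρ²=28; F_rep = 33·(-3,-3)/18² = (-0.3056,-0.3056)
F = F_att + ΣF_rep = (-5.5556,-7.8056)
p' = p + 1/5·F = (5.8889,-3.5611)

Fx=-5.5556 Fy=-7.8056 x'=5.8889 y'=-3.5611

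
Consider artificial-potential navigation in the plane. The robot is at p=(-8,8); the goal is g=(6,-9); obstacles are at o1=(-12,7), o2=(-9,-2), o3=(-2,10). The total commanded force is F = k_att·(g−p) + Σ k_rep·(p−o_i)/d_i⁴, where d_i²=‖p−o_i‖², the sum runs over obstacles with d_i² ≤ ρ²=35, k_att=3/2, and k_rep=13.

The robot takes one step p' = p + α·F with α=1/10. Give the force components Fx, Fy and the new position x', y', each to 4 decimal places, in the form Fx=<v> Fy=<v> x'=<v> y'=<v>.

Fx=21.1799 Fy=-25.4550 x'=-5.8820 y'=5.4545

F_att = 3/2·(g−p) = 3/2·(14,-17) = (21.0000,-25.5000)
o1: d²=17 ≤ ρ²=35; F_rep = 13·(4,1)/17² = (0.1799,0.0450)
o2: d²=101 > ρ²=35 → inactive
o3: d²=40 > ρ²=35 → inactive
F = F_att + ΣF_rep = (21.1799,-25.4550)
p' = p + 1/10·F = (-5.8820,5.4545)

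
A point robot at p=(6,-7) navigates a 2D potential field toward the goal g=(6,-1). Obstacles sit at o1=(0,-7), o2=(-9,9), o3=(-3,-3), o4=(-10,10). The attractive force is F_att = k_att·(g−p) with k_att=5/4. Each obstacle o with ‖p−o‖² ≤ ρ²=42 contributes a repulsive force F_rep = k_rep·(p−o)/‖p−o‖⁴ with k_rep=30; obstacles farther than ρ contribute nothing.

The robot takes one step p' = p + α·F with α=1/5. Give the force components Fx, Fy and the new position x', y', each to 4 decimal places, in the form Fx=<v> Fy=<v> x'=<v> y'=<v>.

Fx=0.1389 Fy=7.5000 x'=6.0278 y'=-5.5000

F_att = 5/4·(g−p) = 5/4·(0,6) = (0.0000,7.5000)
o1: d²=36 ≤ ρ²=42; F_rep = 30·(6,0)/36² = (0.1389,0.0000)
o2: d²=481 > ρ²=42 → inactive
o3: d²=97 > ρ²=42 → inactive
o4: d²=545 > ρ²=42 → inactive
F = F_att + ΣF_rep = (0.1389,7.5000)
p' = p + 1/5·F = (6.0278,-5.5000)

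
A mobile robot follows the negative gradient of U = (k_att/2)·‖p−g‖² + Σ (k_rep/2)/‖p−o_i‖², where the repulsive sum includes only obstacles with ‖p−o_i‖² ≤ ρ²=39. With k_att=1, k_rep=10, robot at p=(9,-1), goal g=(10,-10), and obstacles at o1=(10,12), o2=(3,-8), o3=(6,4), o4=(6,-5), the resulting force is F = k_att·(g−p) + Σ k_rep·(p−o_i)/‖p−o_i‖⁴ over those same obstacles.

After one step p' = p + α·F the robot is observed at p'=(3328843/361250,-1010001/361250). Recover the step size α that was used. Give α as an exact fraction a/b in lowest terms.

F_att = 1·(g−p) = 1·(1,-9) = (1.0000,-9.0000)
o1: d²=170 > ρ²=39 → inactive
o2: d²=85 > ρ²=39 → inactive
o3: d²=34 ≤ ρ²=39; F_rep = 10·(3,-5)/34² = (0.0260,-0.0433)
o4: d²=25 ≤ ρ²=39; F_rep = 10·(3,4)/25² = (0.0480,0.0640)
F = F_att + ΣF_rep = (1.0740,-8.9793)
Δp = p'−p = (0.2148,-1.7959); α = Δx/Fx = (77593/361250) / (77593/72250) = 1/5
check: Δy/Fy = (-648751/361250) / (-648751/72250) = 1/5 ✓

α = 1/5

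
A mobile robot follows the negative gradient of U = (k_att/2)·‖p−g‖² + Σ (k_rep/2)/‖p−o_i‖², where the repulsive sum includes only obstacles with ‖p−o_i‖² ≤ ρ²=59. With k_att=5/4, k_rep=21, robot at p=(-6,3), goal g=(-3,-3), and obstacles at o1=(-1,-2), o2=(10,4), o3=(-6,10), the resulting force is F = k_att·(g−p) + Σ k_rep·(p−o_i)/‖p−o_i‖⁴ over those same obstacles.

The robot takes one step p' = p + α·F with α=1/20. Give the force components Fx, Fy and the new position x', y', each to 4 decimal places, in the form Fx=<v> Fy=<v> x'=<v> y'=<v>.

Fx=3.7080 Fy=-7.5192 x'=-5.8146 y'=2.6240

F_att = 5/4·(g−p) = 5/4·(3,-6) = (3.7500,-7.5000)
o1: d²=50 ≤ ρ²=59; F_rep = 21·(-5,5)/50² = (-0.0420,0.0420)
o2: d²=257 > ρ²=59 → inactive
o3: d²=49 ≤ ρ²=59; F_rep = 21·(0,-7)/49² = (0.0000,-0.0612)
F = F_att + ΣF_rep = (3.7080,-7.5192)
p' = p + 1/20·F = (-5.8146,2.6240)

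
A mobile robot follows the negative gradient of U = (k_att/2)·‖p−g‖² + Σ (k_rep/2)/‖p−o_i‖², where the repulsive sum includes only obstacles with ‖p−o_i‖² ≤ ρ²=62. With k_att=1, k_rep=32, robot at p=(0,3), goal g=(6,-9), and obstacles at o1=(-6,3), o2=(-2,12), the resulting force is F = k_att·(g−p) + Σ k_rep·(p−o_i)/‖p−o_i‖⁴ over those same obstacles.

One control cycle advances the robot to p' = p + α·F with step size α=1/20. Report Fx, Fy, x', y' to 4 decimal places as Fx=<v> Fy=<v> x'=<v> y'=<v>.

F_att = 1·(g−p) = 1·(6,-12) = (6.0000,-12.0000)
o1: d²=36 ≤ ρ²=62; F_rep = 32·(6,0)/36² = (0.1481,0.0000)
o2: d²=85 > ρ²=62 → inactive
F = F_att + ΣF_rep = (6.1481,-12.0000)
p' = p + 1/20·F = (0.3074,2.4000)

Fx=6.1481 Fy=-12.0000 x'=0.3074 y'=2.4000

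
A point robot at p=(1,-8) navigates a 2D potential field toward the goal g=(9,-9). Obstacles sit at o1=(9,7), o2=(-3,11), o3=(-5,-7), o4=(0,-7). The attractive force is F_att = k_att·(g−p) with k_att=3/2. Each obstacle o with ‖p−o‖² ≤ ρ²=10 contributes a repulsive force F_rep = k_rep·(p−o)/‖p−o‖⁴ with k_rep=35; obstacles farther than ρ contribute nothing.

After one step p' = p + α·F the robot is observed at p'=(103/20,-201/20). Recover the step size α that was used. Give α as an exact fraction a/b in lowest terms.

F_att = 3/2·(g−p) = 3/2·(8,-1) = (12.0000,-1.5000)
o1: d²=289 > ρ²=10 → inactive
o2: d²=377 > ρ²=10 → inactive
o3: d²=37 > ρ²=10 → inactive
o4: d²=2 ≤ ρ²=10; F_rep = 35·(1,-1)/2² = (8.7500,-8.7500)
F = F_att + ΣF_rep = (20.7500,-10.2500)
Δp = p'−p = (4.1500,-2.0500); α = Δx/Fx = (83/20) / (83/4) = 1/5
check: Δy/Fy = (-41/20) / (-41/4) = 1/5 ✓

α = 1/5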